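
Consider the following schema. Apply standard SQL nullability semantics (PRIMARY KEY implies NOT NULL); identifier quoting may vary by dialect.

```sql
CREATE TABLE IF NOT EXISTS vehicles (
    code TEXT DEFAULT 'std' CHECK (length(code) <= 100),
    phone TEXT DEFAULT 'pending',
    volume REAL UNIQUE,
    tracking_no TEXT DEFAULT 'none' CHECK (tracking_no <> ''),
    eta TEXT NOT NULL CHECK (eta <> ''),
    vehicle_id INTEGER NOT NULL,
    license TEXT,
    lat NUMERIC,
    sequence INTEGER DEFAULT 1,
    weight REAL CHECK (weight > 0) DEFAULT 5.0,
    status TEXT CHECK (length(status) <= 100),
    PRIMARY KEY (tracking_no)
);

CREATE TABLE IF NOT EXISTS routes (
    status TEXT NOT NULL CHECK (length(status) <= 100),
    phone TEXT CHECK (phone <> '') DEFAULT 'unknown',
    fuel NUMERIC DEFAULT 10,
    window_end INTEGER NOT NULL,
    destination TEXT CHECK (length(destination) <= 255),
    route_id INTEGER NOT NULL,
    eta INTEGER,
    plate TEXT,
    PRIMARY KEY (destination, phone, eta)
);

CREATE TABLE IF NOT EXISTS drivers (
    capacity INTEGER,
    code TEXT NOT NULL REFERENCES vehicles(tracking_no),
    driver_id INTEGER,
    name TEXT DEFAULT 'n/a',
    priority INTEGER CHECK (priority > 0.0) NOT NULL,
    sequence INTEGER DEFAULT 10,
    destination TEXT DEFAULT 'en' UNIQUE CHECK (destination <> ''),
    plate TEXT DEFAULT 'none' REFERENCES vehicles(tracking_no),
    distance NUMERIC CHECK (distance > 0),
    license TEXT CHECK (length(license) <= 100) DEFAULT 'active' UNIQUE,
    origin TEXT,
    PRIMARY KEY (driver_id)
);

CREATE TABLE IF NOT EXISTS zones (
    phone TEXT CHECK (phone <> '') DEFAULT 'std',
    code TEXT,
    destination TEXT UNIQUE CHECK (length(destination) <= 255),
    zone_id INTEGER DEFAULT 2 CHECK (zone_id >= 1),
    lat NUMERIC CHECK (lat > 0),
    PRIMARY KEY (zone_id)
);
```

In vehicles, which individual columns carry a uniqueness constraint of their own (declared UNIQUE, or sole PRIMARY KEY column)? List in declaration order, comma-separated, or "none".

- code: no UNIQUE or single-column PK constraint.
- phone: no UNIQUE or single-column PK constraint.
- volume: declared UNIQUE → unique.
- tracking_no: single-column PRIMARY KEY → unique.
- eta: no UNIQUE or single-column PK constraint.
- vehicle_id: no UNIQUE or single-column PK constraint.
- license: no UNIQUE or single-column PK constraint.
- lat: no UNIQUE or single-column PK constraint.
- sequence: no UNIQUE or single-column PK constraint.
- weight: no UNIQUE or single-column PK constraint.
- status: no UNIQUE or single-column PK constraint.

volume, tracking_no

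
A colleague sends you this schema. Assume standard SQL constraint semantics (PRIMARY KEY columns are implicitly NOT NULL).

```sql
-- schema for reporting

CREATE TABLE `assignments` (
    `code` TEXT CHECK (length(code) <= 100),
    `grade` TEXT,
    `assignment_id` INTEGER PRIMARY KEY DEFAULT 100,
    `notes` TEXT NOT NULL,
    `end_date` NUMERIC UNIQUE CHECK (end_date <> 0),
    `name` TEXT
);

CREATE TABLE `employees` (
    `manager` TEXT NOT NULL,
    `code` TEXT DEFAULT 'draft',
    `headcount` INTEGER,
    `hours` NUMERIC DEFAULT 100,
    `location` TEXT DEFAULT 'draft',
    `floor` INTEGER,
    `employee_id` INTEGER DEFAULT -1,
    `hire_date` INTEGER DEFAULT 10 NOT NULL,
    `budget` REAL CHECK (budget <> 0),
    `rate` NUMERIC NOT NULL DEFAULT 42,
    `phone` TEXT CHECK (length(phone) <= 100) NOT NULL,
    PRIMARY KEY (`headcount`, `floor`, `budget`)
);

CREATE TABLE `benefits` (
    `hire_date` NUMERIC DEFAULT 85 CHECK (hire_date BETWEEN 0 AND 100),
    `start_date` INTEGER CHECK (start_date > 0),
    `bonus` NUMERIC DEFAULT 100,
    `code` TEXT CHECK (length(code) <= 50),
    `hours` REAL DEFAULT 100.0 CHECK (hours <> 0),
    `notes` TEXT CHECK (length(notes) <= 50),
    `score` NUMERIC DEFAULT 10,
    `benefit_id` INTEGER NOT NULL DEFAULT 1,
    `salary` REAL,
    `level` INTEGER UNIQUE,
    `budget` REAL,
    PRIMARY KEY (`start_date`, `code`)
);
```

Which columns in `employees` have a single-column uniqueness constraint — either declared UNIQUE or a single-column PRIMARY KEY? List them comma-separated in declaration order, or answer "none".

none

- manager: no UNIQUE or single-column PK constraint.
- code: no UNIQUE or single-column PK constraint.
- headcount: part of a composite PRIMARY KEY — only the tuple is unique, not this column on its own.
- hours: no UNIQUE or single-column PK constraint.
- location: no UNIQUE or single-column PK constraint.
- floor: part of a composite PRIMARY KEY — only the tuple is unique, not this column on its own.
- employee_id: no UNIQUE or single-column PK constraint.
- hire_date: no UNIQUE or single-column PK constraint.
- budget: part of a composite PRIMARY KEY — only the tuple is unique, not this column on its own.
- rate: no UNIQUE or single-column PK constraint.
- phone: no UNIQUE or single-column PK constraint.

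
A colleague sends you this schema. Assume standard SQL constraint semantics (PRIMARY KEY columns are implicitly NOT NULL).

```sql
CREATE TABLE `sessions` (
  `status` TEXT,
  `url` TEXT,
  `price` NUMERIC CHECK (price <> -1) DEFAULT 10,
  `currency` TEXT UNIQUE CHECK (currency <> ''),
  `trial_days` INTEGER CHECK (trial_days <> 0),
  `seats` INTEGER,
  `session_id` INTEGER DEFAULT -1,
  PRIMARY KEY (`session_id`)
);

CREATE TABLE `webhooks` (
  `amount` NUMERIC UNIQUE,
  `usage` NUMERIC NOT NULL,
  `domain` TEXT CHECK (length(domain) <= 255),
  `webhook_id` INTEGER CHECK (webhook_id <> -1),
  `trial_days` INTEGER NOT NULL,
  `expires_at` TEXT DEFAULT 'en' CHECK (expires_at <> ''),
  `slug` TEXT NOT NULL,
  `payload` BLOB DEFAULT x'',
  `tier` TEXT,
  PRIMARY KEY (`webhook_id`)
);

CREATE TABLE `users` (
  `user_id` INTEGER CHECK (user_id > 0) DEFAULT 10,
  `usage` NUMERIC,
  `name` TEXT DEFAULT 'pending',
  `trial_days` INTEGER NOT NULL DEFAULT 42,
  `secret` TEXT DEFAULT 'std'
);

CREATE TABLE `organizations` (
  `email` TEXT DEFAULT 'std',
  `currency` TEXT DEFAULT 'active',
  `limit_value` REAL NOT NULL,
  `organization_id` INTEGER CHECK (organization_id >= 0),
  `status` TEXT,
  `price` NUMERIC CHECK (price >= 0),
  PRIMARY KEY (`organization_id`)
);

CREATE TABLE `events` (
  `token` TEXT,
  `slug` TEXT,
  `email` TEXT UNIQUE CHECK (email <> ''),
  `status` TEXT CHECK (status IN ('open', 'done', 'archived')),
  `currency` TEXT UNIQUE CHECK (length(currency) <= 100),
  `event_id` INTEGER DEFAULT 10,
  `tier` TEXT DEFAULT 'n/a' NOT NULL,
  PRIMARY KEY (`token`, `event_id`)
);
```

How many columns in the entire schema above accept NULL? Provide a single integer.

23

sessions: 6 nullable (status, url, price, currency, trial_days, seats — PK (session_id) and explicit NOT NULL columns excluded).
webhooks: 5 nullable (amount, domain, expires_at, payload, tier — PK (webhook_id) and explicit NOT NULL columns excluded).
users: 4 nullable (user_id, usage, name, secret — PK none and explicit NOT NULL columns excluded).
organizations: 4 nullable (email, currency, status, price — PK (organization_id) and explicit NOT NULL columns excluded).
events: 4 nullable (slug, email, status, currency — PK (token, event_id) and explicit NOT NULL columns excluded).
Total: 6 + 5 + 4 + 4 + 4 = 23.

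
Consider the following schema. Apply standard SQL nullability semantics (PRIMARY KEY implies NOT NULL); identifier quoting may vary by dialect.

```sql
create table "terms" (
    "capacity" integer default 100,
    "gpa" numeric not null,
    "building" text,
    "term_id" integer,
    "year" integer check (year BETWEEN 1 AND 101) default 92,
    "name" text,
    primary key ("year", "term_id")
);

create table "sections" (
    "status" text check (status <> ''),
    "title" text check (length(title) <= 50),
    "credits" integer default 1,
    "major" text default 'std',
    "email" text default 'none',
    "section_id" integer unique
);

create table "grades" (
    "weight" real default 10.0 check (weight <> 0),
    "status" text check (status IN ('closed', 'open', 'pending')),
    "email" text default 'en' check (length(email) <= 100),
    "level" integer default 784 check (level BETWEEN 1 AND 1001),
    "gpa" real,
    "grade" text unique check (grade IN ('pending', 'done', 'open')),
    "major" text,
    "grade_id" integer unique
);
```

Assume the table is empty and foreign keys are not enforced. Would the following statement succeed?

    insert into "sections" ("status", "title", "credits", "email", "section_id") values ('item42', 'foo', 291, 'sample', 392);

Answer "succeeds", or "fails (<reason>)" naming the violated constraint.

succeeds

sections has no NOT NULL or PRIMARY KEY columns.
CHECK constraints: 'item42' satisfies (status <> ''); 'foo' satisfies (length(title) <= 50).
No constraint is violated.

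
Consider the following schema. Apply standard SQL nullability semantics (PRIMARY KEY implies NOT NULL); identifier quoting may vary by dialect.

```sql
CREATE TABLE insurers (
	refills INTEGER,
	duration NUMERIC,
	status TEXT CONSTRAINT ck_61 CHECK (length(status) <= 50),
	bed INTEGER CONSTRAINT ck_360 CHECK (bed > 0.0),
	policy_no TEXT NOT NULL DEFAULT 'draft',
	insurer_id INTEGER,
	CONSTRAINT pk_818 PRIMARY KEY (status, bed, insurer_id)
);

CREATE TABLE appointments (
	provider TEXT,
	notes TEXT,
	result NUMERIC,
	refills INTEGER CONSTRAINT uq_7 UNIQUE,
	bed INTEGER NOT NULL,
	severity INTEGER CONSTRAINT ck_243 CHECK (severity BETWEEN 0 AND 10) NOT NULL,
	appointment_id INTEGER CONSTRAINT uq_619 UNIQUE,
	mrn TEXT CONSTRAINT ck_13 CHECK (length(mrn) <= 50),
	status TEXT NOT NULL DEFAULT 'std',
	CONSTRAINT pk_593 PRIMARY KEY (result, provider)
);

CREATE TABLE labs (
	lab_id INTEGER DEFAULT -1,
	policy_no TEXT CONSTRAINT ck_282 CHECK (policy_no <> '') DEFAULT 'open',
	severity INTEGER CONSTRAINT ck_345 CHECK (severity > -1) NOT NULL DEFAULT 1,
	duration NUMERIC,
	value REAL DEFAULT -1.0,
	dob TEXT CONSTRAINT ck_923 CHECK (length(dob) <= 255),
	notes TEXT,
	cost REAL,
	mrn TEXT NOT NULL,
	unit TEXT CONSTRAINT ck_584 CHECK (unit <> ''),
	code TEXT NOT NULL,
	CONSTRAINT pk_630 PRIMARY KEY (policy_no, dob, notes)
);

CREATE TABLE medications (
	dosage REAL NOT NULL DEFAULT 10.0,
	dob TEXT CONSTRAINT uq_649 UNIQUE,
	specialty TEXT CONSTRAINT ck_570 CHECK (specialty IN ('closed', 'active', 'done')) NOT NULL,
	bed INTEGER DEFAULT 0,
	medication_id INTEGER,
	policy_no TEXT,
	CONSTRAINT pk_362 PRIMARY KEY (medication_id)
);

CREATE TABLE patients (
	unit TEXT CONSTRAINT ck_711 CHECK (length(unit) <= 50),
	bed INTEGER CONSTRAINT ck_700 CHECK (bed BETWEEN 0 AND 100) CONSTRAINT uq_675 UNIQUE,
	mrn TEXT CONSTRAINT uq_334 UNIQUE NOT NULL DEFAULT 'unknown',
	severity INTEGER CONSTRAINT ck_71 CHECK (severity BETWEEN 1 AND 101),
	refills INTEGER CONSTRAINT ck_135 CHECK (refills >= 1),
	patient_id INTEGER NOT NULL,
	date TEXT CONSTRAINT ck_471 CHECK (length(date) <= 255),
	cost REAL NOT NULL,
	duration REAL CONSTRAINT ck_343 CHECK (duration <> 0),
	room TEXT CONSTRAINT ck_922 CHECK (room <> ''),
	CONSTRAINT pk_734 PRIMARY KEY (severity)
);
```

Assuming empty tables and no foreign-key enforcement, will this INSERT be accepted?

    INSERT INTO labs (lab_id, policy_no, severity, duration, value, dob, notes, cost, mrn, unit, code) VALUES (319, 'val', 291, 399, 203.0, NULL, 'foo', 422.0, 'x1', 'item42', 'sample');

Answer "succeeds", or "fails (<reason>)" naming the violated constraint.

dob is explicitly set to NULL, but dob is part of the PRIMARY KEY (implied NOT NULL).

fails (NOT NULL on dob)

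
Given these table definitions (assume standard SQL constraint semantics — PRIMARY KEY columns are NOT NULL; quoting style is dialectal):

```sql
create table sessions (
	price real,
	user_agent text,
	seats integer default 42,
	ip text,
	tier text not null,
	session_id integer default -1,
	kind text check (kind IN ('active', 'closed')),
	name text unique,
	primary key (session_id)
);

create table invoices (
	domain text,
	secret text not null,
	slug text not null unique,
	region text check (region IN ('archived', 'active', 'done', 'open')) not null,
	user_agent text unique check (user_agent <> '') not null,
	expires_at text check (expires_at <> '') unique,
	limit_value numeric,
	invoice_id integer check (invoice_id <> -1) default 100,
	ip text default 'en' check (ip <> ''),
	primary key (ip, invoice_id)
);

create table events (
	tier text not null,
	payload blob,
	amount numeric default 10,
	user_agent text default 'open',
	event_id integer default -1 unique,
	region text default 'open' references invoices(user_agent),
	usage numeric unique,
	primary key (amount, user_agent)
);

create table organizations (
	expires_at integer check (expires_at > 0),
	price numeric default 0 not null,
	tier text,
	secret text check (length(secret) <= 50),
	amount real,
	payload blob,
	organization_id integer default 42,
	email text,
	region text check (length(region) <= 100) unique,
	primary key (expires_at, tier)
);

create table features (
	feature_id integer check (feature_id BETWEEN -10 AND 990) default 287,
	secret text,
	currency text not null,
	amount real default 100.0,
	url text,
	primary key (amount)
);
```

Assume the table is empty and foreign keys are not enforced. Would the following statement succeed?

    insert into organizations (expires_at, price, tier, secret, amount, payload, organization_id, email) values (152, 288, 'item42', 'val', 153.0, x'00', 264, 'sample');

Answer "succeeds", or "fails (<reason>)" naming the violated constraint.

NOT NULL columns: expires_at is supplied; price is supplied; tier is supplied.
CHECK constraints: 152 satisfies (expires_at > 0); 'val' satisfies (length(secret) <= 50).
No constraint is violated.

succeeds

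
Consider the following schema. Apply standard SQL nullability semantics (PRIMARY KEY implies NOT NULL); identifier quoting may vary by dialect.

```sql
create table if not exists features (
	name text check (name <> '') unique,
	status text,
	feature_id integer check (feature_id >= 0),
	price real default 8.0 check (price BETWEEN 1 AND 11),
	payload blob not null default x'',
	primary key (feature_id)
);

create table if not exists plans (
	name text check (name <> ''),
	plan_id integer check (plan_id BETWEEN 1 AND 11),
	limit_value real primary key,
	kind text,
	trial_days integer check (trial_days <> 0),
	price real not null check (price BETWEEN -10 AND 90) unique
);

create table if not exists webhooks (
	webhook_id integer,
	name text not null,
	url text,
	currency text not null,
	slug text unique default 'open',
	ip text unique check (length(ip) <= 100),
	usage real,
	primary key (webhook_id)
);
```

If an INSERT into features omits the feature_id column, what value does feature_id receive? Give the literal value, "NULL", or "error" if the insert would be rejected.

feature_id has no DEFAULT clause.
Omitting it would insert NULL, but it is part of the PRIMARY KEY, so the INSERT fails.

error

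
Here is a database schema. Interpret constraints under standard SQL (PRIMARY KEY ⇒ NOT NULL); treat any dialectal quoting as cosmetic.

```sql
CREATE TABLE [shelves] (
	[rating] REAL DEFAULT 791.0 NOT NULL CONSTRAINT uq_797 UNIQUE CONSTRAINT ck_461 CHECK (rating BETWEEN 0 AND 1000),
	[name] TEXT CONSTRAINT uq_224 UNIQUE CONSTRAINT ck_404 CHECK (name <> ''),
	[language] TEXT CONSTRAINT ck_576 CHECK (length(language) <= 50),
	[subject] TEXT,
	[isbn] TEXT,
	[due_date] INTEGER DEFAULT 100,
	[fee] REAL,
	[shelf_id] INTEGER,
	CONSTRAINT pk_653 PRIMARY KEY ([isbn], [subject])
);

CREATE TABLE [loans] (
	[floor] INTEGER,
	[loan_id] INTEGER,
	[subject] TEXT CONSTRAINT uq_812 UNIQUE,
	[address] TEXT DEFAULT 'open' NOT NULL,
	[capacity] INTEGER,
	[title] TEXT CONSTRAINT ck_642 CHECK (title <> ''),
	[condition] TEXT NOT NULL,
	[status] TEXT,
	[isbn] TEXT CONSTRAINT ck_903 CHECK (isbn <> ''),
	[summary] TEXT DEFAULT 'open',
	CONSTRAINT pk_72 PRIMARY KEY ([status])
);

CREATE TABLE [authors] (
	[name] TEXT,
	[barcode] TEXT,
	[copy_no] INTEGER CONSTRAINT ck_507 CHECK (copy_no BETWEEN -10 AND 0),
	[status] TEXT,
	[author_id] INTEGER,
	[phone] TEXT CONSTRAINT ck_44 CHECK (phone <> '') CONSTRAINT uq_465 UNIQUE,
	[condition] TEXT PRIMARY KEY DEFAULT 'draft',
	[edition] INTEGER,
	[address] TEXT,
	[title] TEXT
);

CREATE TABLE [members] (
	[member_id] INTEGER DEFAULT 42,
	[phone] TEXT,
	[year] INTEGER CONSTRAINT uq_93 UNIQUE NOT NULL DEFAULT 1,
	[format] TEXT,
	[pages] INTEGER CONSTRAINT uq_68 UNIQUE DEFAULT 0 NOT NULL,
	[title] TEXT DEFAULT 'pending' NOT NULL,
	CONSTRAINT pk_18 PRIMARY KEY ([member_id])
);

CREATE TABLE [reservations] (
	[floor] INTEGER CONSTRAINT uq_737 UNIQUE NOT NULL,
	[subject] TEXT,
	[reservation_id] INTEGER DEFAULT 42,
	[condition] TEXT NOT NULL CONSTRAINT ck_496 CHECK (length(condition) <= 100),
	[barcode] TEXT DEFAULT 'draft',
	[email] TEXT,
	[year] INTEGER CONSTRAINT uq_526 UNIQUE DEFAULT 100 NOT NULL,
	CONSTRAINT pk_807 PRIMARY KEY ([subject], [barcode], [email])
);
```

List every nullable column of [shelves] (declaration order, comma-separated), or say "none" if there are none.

- rating: declared NOT NULL → not nullable.
- name: CHECK does not forbid NULL (a CHECK constraint passes when its expression is NULL) → nullable.
- language: CHECK does not forbid NULL (a CHECK constraint passes when its expression is NULL) → nullable.
- subject: part of the PRIMARY KEY, which implies NOT NULL → not nullable.
- isbn: part of the PRIMARY KEY, which implies NOT NULL → not nullable.
- due_date: DEFAULT only fills an omitted column; an explicit NULL is still allowed → nullable.
- fee: no NOT NULL constraint applies → nullable.
- shelf_id: no NOT NULL constraint applies → nullable.

name, language, due_date, fee, shelf_id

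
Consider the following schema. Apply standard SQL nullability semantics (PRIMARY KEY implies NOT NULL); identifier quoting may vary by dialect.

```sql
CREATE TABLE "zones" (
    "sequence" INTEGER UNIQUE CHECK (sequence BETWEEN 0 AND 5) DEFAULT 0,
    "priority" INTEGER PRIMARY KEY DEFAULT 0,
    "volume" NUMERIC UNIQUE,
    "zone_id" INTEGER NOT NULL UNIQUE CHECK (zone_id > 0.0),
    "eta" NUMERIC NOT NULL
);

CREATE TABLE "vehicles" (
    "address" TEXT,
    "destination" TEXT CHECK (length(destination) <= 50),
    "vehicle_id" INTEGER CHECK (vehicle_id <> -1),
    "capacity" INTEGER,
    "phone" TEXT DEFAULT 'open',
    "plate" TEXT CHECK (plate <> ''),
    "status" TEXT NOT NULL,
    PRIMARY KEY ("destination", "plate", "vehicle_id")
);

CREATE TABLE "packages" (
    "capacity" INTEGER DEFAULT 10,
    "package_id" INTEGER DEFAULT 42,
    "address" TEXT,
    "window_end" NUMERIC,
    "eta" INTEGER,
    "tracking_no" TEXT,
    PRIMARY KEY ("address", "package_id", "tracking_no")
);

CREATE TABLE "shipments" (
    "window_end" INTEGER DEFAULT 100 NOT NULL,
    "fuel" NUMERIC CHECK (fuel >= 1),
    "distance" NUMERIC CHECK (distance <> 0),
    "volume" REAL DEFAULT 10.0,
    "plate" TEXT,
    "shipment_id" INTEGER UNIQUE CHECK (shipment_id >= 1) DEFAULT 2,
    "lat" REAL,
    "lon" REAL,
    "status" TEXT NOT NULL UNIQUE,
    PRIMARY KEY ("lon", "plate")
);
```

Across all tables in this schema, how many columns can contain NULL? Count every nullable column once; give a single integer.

13

zones: 2 nullable (sequence, volume — PK (priority) and explicit NOT NULL columns excluded).
vehicles: 3 nullable (address, capacity, phone — PK (destination, plate, vehicle_id) and explicit NOT NULL columns excluded).
packages: 3 nullable (capacity, window_end, eta — PK (address, package_id, tracking_no) and explicit NOT NULL columns excluded).
shipments: 5 nullable (fuel, distance, volume, shipment_id, lat — PK (lon, plate) and explicit NOT NULL columns excluded).
Total: 2 + 3 + 3 + 5 = 13.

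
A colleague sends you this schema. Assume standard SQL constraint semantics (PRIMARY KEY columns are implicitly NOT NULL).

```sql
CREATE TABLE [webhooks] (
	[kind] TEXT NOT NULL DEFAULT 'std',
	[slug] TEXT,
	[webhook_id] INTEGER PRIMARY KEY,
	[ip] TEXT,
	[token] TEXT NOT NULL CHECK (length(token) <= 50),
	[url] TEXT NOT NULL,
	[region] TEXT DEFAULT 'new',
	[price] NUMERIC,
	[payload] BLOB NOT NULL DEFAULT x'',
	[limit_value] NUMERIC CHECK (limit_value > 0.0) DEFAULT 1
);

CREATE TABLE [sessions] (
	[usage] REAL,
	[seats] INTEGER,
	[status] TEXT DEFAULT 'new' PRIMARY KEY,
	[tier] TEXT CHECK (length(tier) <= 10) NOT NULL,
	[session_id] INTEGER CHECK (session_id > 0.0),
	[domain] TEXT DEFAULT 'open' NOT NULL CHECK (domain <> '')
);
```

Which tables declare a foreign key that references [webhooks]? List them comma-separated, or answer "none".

none

No REFERENCES clause anywhere in the schema names webhooks.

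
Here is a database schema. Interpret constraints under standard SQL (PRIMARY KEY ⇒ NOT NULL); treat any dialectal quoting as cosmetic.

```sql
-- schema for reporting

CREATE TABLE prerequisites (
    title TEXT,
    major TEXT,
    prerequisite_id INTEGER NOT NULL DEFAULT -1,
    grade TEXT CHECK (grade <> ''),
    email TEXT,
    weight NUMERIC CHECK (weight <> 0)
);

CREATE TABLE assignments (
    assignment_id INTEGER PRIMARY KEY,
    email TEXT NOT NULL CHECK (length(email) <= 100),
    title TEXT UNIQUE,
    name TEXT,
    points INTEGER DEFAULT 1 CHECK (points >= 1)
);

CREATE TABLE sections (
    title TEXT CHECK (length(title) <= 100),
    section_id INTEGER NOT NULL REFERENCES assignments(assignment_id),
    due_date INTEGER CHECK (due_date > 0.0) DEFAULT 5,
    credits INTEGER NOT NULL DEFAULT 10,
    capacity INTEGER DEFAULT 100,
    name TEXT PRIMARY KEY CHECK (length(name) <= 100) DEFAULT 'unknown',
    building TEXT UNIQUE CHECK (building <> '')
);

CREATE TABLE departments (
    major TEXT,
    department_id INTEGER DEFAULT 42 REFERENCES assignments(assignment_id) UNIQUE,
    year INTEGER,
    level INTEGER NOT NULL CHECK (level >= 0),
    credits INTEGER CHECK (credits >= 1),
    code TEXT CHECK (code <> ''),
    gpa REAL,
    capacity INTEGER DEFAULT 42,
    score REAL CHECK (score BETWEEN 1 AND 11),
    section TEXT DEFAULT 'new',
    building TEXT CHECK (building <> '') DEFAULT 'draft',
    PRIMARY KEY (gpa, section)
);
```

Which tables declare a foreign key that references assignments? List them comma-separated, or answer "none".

- sections.section_id references assignments(assignment_id).
- departments.department_id references assignments(assignment_id).

sections, departments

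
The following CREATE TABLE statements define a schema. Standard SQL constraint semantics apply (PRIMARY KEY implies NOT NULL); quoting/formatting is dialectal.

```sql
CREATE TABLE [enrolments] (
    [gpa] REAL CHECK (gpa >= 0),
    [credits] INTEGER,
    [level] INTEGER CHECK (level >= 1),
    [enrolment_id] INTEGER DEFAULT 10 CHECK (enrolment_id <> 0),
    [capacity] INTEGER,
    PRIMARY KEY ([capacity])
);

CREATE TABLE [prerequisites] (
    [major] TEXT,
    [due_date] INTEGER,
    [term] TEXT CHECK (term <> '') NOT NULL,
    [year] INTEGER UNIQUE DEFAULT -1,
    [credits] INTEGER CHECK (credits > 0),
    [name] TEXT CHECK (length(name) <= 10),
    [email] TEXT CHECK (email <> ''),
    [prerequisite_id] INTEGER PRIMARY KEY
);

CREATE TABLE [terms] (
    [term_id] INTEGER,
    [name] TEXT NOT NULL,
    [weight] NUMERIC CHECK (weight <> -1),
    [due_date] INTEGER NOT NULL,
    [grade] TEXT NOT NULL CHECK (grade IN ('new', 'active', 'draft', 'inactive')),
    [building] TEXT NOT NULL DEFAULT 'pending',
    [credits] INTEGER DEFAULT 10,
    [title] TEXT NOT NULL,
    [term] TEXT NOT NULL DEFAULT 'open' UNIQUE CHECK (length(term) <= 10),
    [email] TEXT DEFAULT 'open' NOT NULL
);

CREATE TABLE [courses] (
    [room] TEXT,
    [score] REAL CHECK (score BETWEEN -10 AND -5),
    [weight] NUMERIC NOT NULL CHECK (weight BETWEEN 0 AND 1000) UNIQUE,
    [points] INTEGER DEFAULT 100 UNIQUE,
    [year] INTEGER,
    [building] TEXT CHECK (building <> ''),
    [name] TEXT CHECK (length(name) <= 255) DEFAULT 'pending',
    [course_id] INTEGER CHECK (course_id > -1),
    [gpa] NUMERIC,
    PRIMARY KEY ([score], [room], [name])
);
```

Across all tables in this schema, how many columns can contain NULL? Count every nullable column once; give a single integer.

enrolments: 4 nullable (gpa, credits, level, enrolment_id — PK (capacity) and explicit NOT NULL columns excluded).
prerequisites: 6 nullable (major, due_date, year, credits, name, email — PK (prerequisite_id) and explicit NOT NULL columns excluded).
terms: 3 nullable (term_id, weight, credits — PK none and explicit NOT NULL columns excluded).
courses: 5 nullable (points, year, building, course_id, gpa — PK (score, room, name) and explicit NOT NULL columns excluded).
Total: 4 + 6 + 3 + 5 = 18.

18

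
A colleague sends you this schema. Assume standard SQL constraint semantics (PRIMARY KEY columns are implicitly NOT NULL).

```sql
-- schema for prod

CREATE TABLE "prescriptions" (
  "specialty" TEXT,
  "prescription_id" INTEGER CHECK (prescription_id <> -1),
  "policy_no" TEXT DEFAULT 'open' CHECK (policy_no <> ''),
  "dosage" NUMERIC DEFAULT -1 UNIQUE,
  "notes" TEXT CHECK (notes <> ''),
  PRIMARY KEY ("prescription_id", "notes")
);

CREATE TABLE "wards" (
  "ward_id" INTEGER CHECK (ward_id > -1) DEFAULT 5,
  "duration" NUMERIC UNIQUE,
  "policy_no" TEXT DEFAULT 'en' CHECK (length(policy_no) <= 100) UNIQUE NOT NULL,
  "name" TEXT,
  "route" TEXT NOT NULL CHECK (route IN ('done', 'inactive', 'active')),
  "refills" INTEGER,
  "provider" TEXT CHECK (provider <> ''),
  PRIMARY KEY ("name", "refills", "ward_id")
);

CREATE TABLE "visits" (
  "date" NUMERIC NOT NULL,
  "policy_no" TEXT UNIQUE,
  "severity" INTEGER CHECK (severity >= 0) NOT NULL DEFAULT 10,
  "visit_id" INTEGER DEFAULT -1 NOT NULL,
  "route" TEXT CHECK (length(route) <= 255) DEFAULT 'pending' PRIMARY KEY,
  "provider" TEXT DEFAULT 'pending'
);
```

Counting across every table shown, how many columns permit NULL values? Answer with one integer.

prescriptions: 3 nullable (specialty, policy_no, dosage — PK (prescription_id, notes) and explicit NOT NULL columns excluded).
wards: 2 nullable (duration, provider — PK (name, refills, ward_id) and explicit NOT NULL columns excluded).
visits: 2 nullable (policy_no, provider — PK (route) and explicit NOT NULL columns excluded).
Total: 3 + 2 + 2 = 7.

7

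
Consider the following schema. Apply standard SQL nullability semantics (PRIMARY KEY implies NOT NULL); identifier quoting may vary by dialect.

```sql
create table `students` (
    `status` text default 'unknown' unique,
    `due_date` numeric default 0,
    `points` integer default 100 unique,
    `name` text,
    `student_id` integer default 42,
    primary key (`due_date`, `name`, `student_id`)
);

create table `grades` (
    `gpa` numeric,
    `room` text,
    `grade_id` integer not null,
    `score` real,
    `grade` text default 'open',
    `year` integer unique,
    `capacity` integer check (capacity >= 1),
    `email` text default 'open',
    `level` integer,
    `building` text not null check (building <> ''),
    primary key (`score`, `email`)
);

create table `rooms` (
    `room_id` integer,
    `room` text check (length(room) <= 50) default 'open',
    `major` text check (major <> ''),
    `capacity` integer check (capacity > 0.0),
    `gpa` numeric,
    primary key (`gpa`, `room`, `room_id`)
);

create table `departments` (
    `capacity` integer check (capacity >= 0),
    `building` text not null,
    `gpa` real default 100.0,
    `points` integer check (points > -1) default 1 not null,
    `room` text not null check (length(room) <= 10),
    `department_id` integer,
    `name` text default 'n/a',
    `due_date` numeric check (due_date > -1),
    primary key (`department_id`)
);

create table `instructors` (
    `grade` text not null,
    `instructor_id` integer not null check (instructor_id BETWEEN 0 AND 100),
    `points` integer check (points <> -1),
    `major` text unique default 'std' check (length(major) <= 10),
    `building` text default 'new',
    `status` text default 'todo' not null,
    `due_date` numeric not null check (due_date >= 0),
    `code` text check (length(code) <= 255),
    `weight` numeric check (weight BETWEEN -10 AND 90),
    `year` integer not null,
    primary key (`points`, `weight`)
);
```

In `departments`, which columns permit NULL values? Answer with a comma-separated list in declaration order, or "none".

- capacity: CHECK does not forbid NULL (a CHECK constraint passes when its expression is NULL) → nullable.
- building: declared NOT NULL → not nullable.
- gpa: DEFAULT only fills an omitted column; an explicit NULL is still allowed → nullable.
- points: declared NOT NULL → not nullable.
- room: declared NOT NULL → not nullable.
- department_id: part of the PRIMARY KEY, which implies NOT NULL → not nullable.
- name: DEFAULT only fills an omitted column; an explicit NULL is still allowed → nullable.
- due_date: CHECK does not forbid NULL (a CHECK constraint passes when its expression is NULL) → nullable.

capacity, gpa, name, due_date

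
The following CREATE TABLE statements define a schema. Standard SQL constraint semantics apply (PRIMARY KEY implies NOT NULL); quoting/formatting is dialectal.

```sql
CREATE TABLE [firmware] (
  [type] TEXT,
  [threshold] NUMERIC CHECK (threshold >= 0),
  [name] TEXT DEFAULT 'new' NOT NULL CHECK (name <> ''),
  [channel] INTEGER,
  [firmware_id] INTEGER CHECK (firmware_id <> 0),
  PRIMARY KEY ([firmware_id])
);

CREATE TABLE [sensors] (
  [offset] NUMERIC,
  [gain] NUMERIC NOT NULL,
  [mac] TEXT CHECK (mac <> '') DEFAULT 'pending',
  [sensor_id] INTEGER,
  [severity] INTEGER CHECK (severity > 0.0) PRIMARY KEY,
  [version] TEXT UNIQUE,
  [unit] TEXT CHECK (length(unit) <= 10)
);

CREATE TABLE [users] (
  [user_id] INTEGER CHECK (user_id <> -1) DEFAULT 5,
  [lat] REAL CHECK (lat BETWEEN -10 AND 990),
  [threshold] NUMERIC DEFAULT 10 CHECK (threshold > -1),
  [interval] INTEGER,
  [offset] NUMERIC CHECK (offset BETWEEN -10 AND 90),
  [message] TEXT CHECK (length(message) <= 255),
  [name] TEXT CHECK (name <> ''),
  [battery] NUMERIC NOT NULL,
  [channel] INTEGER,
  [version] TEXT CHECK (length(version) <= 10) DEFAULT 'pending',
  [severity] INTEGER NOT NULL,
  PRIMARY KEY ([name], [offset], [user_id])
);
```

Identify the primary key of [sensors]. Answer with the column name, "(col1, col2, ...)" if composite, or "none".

severity is declared PRIMARY KEY inline on the column.

severity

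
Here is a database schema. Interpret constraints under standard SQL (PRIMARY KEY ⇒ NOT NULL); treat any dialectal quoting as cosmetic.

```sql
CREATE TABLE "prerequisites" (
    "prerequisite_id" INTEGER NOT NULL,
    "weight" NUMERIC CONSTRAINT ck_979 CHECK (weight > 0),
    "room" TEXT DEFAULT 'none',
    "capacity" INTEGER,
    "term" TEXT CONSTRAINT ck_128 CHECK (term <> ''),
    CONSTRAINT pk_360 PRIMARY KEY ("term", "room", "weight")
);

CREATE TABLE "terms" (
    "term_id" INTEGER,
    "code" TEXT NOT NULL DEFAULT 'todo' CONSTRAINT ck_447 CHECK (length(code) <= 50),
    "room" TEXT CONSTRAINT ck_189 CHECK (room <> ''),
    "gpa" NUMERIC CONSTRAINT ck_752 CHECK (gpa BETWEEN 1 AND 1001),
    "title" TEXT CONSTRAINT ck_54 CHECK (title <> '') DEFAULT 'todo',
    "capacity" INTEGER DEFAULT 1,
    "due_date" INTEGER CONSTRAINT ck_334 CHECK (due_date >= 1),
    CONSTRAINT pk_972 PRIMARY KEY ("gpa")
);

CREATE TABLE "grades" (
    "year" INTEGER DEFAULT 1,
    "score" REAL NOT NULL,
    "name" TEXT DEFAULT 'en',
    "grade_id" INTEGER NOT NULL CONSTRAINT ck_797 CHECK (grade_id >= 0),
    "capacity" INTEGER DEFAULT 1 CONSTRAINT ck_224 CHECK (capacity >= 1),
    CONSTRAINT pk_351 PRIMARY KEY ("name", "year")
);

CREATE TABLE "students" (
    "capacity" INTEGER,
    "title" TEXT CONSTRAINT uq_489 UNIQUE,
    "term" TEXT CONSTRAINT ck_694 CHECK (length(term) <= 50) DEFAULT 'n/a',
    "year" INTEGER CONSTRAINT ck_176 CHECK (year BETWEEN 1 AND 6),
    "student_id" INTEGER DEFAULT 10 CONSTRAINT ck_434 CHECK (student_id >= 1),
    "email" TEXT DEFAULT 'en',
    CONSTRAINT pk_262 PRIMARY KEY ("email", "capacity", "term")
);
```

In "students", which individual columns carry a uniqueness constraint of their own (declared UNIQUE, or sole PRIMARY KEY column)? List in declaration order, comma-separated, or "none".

- capacity: part of a composite PRIMARY KEY — only the tuple is unique, not this column on its own.
- title: declared UNIQUE → unique.
- term: part of a composite PRIMARY KEY — only the tuple is unique, not this column on its own.
- year: no UNIQUE or single-column PK constraint.
- student_id: no UNIQUE or single-column PK constraint.
- email: part of a composite PRIMARY KEY — only the tuple is unique, not this column on its own.

title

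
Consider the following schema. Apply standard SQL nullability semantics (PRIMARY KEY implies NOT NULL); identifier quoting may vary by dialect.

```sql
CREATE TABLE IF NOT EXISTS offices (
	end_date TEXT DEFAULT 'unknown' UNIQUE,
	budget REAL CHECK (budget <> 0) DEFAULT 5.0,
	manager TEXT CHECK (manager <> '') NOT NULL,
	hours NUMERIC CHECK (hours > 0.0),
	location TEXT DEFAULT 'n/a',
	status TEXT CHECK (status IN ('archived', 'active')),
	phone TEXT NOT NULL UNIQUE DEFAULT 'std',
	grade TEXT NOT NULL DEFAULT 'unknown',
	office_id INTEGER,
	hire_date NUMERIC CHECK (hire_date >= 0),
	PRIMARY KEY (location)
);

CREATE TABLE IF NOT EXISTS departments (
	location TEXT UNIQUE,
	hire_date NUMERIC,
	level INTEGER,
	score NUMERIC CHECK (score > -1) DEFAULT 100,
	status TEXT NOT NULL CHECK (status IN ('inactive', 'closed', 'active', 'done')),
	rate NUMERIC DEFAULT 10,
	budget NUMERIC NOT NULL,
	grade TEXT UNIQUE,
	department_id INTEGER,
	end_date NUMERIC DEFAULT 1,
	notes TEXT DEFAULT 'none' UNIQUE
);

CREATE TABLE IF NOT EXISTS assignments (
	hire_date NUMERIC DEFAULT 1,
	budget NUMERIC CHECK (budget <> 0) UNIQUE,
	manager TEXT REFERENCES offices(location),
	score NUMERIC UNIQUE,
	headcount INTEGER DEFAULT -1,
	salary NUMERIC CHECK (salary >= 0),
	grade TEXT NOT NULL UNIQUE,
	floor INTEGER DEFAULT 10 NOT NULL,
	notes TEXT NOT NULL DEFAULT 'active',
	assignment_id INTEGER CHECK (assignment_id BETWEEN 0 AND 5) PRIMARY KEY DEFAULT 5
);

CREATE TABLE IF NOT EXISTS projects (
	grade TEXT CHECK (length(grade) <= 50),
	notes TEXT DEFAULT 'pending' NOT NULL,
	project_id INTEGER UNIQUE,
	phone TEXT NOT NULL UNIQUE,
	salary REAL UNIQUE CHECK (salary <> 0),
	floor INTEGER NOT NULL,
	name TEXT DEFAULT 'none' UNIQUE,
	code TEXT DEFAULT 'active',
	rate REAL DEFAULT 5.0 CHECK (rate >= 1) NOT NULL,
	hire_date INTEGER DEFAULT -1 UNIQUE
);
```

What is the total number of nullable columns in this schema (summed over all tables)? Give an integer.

offices: 6 nullable (end_date, budget, hours, status, office_id, hire_date — PK (location) and explicit NOT NULL columns excluded).
departments: 9 nullable (location, hire_date, level, score, rate, grade, department_id, end_date, notes — PK none and explicit NOT NULL columns excluded).
assignments: 6 nullable (hire_date, budget, manager, score, headcount, salary — PK (assignment_id) and explicit NOT NULL columns excluded).
projects: 6 nullable (grade, project_id, salary, name, code, hire_date — PK none and explicit NOT NULL columns excluded).
Total: 6 + 9 + 6 + 6 = 27.

27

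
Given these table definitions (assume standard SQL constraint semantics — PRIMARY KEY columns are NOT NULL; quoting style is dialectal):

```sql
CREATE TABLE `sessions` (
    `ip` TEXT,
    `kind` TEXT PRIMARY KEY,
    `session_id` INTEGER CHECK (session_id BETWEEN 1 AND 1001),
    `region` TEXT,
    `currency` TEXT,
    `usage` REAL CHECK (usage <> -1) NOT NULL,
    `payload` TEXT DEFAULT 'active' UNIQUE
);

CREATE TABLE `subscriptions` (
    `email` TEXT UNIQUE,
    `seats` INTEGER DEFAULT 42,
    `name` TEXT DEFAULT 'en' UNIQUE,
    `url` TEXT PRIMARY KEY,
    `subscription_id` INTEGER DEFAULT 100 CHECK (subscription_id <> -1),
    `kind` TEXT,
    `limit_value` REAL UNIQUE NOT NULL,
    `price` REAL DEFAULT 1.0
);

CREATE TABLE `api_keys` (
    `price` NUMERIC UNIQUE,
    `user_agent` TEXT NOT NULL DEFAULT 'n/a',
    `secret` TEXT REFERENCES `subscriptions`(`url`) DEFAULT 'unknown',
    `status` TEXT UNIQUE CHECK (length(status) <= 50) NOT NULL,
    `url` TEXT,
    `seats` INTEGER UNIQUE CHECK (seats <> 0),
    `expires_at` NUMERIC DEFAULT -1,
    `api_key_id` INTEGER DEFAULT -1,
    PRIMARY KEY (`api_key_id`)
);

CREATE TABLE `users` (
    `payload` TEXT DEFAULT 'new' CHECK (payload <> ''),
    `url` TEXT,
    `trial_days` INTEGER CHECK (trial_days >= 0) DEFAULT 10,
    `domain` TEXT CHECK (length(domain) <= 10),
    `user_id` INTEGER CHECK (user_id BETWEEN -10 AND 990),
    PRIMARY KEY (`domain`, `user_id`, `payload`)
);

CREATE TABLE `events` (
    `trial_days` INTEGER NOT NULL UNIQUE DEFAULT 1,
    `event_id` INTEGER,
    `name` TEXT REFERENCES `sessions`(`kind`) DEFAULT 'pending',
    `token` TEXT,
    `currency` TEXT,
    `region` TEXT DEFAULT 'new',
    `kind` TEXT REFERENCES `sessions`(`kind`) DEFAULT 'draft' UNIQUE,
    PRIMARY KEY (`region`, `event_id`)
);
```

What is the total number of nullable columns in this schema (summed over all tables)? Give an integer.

22

sessions: 5 nullable (ip, session_id, region, currency, payload — PK (kind) and explicit NOT NULL columns excluded).
subscriptions: 6 nullable (email, seats, name, subscription_id, kind, price — PK (url) and explicit NOT NULL columns excluded).
api_keys: 5 nullable (price, secret, url, seats, expires_at — PK (api_key_id) and explicit NOT NULL columns excluded).
users: 2 nullable (url, trial_days — PK (domain, user_id, payload) and explicit NOT NULL columns excluded).
events: 4 nullable (name, token, currency, kind — PK (region, event_id) and explicit NOT NULL columns excluded).
Total: 5 + 6 + 5 + 2 + 4 = 22.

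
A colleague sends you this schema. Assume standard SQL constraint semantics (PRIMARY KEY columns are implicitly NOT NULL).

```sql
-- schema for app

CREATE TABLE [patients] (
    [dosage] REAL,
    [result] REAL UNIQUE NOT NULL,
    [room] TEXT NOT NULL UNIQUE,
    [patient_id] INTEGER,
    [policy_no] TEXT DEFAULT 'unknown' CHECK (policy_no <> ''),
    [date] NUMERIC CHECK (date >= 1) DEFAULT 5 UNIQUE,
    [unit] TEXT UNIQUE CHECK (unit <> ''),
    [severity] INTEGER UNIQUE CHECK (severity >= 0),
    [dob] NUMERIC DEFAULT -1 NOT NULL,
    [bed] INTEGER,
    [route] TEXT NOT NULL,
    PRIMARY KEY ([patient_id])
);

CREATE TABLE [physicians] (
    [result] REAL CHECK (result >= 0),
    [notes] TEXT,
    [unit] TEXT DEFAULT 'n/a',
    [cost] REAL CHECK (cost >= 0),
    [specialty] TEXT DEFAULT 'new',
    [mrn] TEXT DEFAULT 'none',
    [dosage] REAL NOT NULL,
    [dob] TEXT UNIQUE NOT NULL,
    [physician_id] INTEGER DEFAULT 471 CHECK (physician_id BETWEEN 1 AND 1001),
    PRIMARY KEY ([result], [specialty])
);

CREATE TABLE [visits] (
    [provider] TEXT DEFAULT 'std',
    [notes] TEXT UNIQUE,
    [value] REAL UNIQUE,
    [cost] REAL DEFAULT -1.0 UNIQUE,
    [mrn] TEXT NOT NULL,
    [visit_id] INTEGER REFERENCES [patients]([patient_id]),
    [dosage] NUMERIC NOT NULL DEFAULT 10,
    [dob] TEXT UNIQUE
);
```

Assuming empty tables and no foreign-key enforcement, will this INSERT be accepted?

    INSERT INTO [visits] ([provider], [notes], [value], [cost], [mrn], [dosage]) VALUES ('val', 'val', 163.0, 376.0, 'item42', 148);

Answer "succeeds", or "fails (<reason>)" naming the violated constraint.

succeeds

NOT NULL columns: dosage is supplied; mrn is supplied.
No constraint is violated.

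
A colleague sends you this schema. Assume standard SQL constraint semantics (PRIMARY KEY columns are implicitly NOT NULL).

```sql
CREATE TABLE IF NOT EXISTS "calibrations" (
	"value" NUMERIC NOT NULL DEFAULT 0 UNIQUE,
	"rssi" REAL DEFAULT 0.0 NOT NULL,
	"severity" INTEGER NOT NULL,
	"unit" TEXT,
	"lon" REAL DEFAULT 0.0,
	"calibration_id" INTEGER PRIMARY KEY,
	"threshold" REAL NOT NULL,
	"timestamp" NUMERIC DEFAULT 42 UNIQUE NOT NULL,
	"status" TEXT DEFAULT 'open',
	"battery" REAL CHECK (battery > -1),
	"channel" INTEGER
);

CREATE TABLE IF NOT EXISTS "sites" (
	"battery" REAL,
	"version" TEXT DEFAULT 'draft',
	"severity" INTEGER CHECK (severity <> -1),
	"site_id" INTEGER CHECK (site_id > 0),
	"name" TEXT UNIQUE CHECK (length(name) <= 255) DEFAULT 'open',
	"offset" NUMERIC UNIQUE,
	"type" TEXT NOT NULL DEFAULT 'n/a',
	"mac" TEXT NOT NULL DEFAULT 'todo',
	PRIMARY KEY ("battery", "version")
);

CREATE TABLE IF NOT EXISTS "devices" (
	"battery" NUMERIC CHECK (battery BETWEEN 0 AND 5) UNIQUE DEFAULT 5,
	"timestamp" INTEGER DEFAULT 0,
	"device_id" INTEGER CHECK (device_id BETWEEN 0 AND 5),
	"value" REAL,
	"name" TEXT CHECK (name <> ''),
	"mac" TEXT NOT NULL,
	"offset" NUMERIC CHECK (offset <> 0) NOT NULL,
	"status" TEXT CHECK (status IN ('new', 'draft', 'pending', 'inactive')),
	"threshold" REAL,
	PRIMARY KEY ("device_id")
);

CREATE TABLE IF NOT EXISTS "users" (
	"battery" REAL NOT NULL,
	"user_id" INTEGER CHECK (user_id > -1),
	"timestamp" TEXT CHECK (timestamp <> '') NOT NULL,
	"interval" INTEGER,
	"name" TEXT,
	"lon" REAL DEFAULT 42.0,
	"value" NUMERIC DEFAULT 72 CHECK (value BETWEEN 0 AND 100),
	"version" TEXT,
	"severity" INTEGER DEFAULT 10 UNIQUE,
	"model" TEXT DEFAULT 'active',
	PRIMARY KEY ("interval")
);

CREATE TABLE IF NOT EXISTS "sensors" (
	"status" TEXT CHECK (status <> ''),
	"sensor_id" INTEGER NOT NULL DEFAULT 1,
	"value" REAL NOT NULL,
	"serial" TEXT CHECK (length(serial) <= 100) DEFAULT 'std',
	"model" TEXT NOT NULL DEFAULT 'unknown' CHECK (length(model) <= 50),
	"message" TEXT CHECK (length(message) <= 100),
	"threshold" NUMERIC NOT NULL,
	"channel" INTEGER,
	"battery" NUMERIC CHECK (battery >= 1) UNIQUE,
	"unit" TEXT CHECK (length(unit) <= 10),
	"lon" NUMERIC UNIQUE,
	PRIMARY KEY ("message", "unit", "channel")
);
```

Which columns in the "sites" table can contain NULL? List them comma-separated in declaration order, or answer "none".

severity, site_id, name, offset

- battery: part of the PRIMARY KEY, which implies NOT NULL → not nullable.
- version: part of the PRIMARY KEY, which implies NOT NULL → not nullable.
- severity: CHECK does not forbid NULL (a CHECK constraint passes when its expression is NULL) → nullable.
- site_id: CHECK does not forbid NULL (a CHECK constraint passes when its expression is NULL) → nullable.
- name: CHECK does not forbid NULL (a CHECK constraint passes when its expression is NULL) → nullable.
- offset: UNIQUE does not imply NOT NULL → nullable.
- type: declared NOT NULL → not nullable.
- mac: declared NOT NULL → not nullable.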